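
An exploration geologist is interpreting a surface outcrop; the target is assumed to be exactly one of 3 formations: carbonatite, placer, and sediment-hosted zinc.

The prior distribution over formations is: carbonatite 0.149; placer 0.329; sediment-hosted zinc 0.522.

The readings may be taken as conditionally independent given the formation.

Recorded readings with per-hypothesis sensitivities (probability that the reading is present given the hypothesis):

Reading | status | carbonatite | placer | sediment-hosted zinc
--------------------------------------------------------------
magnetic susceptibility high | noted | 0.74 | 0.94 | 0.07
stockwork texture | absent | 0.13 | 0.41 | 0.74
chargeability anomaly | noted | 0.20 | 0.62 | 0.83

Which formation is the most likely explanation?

placer

Multiply each prior by the joint likelihood of the reading pattern (using 1 − P(present | H) for each absent reading):
  carbonatite: 0.149 × 0.74 × (1 − 0.13) × 0.20 = 0.019185
  placer: 0.329 × 0.94 × (1 − 0.41) × 0.62 = 0.11313
  sediment-hosted zinc: 0.522 × 0.07 × (1 − 0.74) × 0.83 = 0.0078853
Normalizing constant Z = 0.019185 + 0.11313 + 0.0078853 = 0.1402.
P(carbonatite | evidence) ≈ 0.019185 / 0.1402 ≈ 0.137
P(placer | evidence) ≈ 0.11313 / 0.1402 ≈ 0.807
P(sediment-hosted zinc | evidence) ≈ 0.0078853 / 0.1402 ≈ 0.056
The largest is 0.807, so placer is most probable.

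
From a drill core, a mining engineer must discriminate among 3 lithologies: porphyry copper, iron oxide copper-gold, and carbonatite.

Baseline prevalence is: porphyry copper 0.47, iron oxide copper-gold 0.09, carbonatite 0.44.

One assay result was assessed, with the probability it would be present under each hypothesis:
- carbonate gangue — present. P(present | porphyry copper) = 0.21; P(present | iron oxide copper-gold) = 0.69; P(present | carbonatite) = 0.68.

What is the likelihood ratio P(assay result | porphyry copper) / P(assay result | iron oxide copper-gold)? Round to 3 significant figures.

0.304

Likelihood of this assay result under each hypothesis:
  porphyry copper: 0.21
  iron oxide copper-gold: 0.69
Bayes factor = 0.21 / 0.69 ≈ 0.304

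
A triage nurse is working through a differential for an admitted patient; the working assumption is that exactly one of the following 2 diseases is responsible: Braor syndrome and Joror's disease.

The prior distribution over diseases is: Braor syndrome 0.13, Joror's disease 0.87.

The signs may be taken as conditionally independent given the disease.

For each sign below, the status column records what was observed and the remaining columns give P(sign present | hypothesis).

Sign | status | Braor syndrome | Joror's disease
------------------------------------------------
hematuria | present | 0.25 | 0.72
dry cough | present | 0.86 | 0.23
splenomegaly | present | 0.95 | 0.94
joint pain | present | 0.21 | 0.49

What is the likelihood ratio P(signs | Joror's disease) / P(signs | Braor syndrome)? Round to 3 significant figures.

Joint likelihood of the sign pattern under each hypothesis:
  Joror's disease: 0.72 × 0.23 × 0.94 × 0.49 = 0.076275
  Braor syndrome: 0.25 × 0.86 × 0.95 × 0.21 = 0.042892
Bayes factor = 0.076275 / 0.042892 ≈ 1.78

1.78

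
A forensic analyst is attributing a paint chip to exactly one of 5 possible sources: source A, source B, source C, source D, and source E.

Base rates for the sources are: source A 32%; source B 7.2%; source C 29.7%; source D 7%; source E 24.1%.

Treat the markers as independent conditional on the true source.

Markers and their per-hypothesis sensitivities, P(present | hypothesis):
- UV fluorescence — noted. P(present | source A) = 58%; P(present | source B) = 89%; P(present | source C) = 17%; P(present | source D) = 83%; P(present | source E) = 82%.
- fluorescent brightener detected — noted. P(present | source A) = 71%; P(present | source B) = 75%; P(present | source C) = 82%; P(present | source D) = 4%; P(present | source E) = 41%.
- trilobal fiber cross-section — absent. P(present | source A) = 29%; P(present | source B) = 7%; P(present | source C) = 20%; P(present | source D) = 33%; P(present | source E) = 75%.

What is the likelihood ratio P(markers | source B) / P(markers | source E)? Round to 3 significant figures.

Joint likelihood of the marker pattern under each hypothesis (using 1 − P(present | H) for each absent marker):
  source B: 0.89 × 0.75 × (1 − 0.07) = 0.62077
  source E: 0.82 × 0.41 × (1 − 0.75) = 0.08405
Bayes factor = 0.62077 / 0.08405 ≈ 7.39

7.39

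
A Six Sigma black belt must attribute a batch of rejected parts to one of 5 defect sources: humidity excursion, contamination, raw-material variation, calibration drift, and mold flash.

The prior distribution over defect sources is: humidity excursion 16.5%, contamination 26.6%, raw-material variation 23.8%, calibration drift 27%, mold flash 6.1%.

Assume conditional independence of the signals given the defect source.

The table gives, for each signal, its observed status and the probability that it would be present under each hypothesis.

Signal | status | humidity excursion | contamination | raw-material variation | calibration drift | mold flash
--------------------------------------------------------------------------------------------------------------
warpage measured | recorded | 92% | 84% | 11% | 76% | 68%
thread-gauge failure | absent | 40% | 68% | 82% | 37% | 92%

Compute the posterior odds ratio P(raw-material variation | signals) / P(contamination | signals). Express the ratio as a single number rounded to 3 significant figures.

0.0659

Posterior odds equal prior odds times the likelihood ratio; only the two competing hypotheses matter (using 1 − P(present | H) for each absent signal).
  raw-material variation: 0.238 × 0.11 × (1 − 0.82) = 0.0047124
  contamination: 0.266 × 0.84 × (1 − 0.68) = 0.071501
Posterior odds = 0.0047124 / 0.071501 ≈ 0.0659.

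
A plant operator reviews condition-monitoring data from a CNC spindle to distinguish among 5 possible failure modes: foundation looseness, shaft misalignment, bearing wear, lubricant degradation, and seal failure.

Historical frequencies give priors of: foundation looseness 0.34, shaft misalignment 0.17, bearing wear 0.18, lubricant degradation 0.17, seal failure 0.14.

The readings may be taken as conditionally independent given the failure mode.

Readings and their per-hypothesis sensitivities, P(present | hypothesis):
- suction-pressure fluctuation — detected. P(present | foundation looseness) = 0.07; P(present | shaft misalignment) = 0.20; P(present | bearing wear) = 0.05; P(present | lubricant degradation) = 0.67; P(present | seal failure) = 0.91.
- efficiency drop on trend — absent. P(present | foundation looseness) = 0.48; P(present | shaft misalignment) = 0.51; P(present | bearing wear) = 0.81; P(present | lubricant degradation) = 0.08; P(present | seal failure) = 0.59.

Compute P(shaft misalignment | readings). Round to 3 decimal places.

0.089

By Bayes' rule with conditional independence, the unnormalized weight for each hypothesis is prior × ∏ likelihoods (using 1 − P(present | H) for each absent reading):
  foundation looseness: 0.34 × 0.07 × (1 − 0.48) = 0.012376
  shaft misalignment: 0.17 × 0.20 × (1 − 0.51) = 0.01666
  bearing wear: 0.18 × 0.05 × (1 − 0.81) = 0.00171
  lubricant degradation: 0.17 × 0.67 × (1 − 0.08) = 0.10479
  seal failure: 0.14 × 0.91 × (1 − 0.59) = 0.052234
The unnormalized weights sum to 0.18777.
P(shaft misalignment | evidence) = 0.01666 / 0.18777 ≈ 0.089.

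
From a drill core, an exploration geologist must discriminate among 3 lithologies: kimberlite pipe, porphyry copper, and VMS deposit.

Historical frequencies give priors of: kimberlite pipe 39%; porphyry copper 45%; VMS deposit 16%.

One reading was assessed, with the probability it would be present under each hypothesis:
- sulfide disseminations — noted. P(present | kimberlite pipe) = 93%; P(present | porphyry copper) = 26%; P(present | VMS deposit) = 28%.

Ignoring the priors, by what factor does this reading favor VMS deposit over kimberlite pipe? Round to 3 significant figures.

0.301

Likelihood of this reading under each hypothesis:
  VMS deposit: 0.28
  kimberlite pipe: 0.93
Bayes factor = 0.28 / 0.93 ≈ 0.301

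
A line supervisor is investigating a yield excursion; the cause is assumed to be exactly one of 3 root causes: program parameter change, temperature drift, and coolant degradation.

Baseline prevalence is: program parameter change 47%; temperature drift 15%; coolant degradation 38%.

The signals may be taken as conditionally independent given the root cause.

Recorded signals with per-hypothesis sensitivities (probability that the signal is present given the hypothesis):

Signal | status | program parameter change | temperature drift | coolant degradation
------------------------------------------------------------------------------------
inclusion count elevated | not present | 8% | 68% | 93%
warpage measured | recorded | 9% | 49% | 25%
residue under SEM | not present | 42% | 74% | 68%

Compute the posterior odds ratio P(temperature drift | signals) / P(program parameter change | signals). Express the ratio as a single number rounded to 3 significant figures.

0.271

Unnormalized posterior weight (prior times the signal likelihoods) for each of the two hypotheses (using 1 − P(present | H) for each absent signal):
  temperature drift: 0.15 × (1 − 0.68) × 0.49 × (1 − 0.74) = 0.0061152
  program parameter change: 0.47 × (1 − 0.08) × 0.09 × (1 − 0.42) = 0.022571
Odds(temperature drift : program parameter change) = 0.0061152 / 0.022571 ≈ 0.271.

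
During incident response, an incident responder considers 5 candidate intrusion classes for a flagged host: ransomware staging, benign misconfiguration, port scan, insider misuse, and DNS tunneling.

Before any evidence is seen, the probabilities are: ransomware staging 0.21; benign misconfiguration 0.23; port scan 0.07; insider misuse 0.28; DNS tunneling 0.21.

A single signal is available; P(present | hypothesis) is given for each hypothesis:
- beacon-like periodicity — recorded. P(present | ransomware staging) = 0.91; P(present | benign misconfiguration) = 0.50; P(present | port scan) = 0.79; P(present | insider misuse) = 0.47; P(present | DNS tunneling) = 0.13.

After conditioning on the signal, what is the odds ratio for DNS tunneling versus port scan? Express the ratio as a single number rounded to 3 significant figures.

Unnormalized posterior weight (prior times the signal likelihood) for each of the two hypotheses:
  DNS tunneling: 0.21 × 0.13 = 0.0273
  port scan: 0.07 × 0.79 = 0.0553
Posterior odds = 0.0273 / 0.0553 ≈ 0.494.

0.494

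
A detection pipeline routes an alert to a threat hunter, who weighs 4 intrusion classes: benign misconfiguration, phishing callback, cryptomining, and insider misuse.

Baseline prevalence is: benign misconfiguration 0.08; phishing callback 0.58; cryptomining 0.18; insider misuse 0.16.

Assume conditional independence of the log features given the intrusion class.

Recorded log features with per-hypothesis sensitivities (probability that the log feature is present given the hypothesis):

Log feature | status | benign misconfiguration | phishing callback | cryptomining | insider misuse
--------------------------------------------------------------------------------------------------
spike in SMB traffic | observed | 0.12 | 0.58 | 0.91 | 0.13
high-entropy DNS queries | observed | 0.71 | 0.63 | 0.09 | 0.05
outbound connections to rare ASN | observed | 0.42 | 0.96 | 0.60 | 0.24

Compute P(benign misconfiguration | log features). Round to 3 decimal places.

Multiply each prior by the joint likelihood of the log feature pattern:
  benign misconfiguration: 0.08 × 0.12 × 0.71 × 0.42 = 0.0028627
  phishing callback: 0.58 × 0.58 × 0.63 × 0.96 = 0.20345
  cryptomining: 0.18 × 0.91 × 0.09 × 0.60 = 0.0088452
  insider misuse: 0.16 × 0.13 × 0.05 × 0.24 = 0.0002496
The unnormalized weights sum to 0.21541.
P(benign misconfiguration | evidence) = 0.0028627 / 0.21541 ≈ 0.013.

0.013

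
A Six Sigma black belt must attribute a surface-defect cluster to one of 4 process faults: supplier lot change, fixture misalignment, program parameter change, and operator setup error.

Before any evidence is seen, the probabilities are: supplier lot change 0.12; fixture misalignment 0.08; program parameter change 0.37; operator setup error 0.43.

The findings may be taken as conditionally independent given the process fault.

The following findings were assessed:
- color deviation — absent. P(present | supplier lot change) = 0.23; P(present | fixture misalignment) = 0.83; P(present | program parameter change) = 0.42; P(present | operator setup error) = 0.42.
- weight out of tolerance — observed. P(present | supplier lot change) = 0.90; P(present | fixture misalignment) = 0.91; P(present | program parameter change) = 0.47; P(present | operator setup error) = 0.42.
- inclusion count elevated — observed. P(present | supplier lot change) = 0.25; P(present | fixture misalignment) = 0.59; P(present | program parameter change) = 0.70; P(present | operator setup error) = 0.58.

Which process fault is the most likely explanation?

Multiply each prior by the joint likelihood of the evidence pattern (using 1 − P(present | H) for each absent finding):
  supplier lot change: 0.12 × (1 − 0.23) × 0.90 × 0.25 = 0.02079
  fixture misalignment: 0.08 × (1 − 0.83) × 0.91 × 0.59 = 0.0073018
  program parameter change: 0.37 × (1 − 0.42) × 0.47 × 0.70 = 0.070603
  operator setup error: 0.43 × (1 − 0.42) × 0.42 × 0.58 = 0.060754
The unnormalized weights sum to 0.15945.
P(supplier lot change | evidence) ≈ 0.02079 / 0.15945 ≈ 0.130
P(fixture misalignment | evidence) ≈ 0.0073018 / 0.15945 ≈ 0.046
P(program parameter change | evidence) ≈ 0.070603 / 0.15945 ≈ 0.443
P(operator setup error | evidence) ≈ 0.060754 / 0.15945 ≈ 0.381
The largest is 0.443, so program parameter change is most probable.

program parameter change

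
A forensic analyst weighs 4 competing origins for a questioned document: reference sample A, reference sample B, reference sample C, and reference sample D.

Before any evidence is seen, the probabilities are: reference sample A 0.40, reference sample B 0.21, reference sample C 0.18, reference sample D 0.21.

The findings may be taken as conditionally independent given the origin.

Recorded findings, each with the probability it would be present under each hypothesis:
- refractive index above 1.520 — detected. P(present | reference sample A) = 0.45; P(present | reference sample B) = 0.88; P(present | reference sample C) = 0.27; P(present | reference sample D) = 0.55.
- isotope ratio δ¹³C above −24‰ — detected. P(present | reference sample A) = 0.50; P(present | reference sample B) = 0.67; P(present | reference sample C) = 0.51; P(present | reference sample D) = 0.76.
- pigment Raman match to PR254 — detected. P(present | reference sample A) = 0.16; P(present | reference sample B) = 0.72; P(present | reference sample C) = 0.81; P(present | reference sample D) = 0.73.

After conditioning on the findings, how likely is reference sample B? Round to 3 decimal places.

0.475

For each hypothesis, the unnormalized posterior weight is prior × product of the finding likelihoods:
  reference sample A: 0.40 × 0.45 × 0.50 × 0.16 = 0.0144
  reference sample B: 0.21 × 0.88 × 0.67 × 0.72 = 0.089148
  reference sample C: 0.18 × 0.27 × 0.51 × 0.81 = 0.020077
  reference sample D: 0.21 × 0.55 × 0.76 × 0.73 = 0.064079
Marginal likelihood of the evidence = 0.1877.
P(reference sample B | evidence) = 0.089148 / 0.1877 ≈ 0.475.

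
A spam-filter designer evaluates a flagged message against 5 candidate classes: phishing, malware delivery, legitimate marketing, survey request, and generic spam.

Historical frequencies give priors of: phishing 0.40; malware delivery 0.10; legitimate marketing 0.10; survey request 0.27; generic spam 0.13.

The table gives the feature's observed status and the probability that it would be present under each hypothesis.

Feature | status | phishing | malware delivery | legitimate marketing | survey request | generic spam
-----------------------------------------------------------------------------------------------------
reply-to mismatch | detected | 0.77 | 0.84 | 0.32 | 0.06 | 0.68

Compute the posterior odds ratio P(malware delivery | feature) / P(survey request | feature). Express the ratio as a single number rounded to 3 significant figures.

5.19

Posterior odds equal prior odds times the likelihood ratio; only the two competing hypotheses matter.
  malware delivery: 0.10 × 0.84 = 0.084
  survey request: 0.27 × 0.06 = 0.0162
Odds(malware delivery : survey request) = 0.084 / 0.0162 ≈ 5.19.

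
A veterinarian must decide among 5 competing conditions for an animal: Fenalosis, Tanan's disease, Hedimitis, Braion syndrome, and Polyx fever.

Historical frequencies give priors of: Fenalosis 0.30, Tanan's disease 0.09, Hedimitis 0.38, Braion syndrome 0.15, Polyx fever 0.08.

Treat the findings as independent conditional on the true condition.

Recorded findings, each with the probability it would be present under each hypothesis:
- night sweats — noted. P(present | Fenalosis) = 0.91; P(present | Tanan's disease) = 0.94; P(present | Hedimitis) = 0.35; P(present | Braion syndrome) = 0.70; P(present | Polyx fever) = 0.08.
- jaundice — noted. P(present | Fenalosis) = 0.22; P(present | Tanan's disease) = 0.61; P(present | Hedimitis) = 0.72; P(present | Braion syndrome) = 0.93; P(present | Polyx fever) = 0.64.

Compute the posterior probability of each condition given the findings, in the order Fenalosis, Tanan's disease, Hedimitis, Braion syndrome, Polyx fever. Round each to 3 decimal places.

0.194, 0.167, 0.310, 0.316, 0.013

For each hypothesis, the unnormalized posterior weight is prior × product of the finding likelihoods:
  Fenalosis: 0.30 × 0.91 × 0.22 = 0.06006
  Tanan's disease: 0.09 × 0.94 × 0.61 = 0.051606
  Hedimitis: 0.38 × 0.35 × 0.72 = 0.09576
  Braion syndrome: 0.15 × 0.70 × 0.93 = 0.09765
  Polyx fever: 0.08 × 0.08 × 0.64 = 0.004096
The unnormalized weights sum to 0.30917.
P(Fenalosis | evidence) = 0.06006 / 0.30917 ≈ 0.194
P(Tanan's disease | evidence) = 0.051606 / 0.30917 ≈ 0.167
P(Hedimitis | evidence) = 0.09576 / 0.30917 ≈ 0.310
P(Braion syndrome | evidence) = 0.09765 / 0.30917 ≈ 0.316
P(Polyx fever | evidence) = 0.004096 / 0.30917 ≈ 0.013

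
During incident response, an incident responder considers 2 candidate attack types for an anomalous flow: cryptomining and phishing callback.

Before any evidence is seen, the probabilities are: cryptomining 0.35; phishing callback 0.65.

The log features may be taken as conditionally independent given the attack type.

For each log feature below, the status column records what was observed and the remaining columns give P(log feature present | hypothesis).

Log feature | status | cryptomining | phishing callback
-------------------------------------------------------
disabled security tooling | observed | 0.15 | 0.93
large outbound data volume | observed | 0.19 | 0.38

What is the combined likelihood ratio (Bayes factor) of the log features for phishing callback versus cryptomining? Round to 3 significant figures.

12.4

Take the product of per-log feature likelihoods under each hypothesis, then divide.
  phishing callback: 0.93 × 0.38 = 0.3534
  cryptomining: 0.15 × 0.19 = 0.0285
Bayes factor = 0.3534 / 0.0285 ≈ 12.4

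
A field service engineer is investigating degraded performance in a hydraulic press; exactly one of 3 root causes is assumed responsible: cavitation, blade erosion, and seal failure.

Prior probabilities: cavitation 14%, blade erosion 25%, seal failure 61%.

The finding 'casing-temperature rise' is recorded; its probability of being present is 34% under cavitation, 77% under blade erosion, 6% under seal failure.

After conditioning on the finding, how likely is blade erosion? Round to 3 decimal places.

0.696

Multiply each prior by the likelihood of the finding:
  cavitation: 0.14 × 0.34 = 0.0476
  blade erosion: 0.25 × 0.77 = 0.1925
  seal failure: 0.61 × 0.06 = 0.0366
The unnormalized weights sum to 0.2767.
P(blade erosion | evidence) = 0.1925 / 0.2767 ≈ 0.696.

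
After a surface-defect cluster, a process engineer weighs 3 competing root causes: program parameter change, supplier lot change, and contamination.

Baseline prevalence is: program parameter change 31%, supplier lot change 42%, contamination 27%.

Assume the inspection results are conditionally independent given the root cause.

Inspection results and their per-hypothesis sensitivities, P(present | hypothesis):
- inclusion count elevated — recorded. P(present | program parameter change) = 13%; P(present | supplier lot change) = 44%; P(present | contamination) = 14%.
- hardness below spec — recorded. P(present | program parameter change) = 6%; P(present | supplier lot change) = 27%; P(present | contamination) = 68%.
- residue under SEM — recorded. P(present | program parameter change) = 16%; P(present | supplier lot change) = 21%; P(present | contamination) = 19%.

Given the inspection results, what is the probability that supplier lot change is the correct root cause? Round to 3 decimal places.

0.665

Multiply each prior by the joint likelihood of the inspection result pattern:
  program parameter change: 0.31 × 0.13 × 0.06 × 0.16 = 0.00038688
  supplier lot change: 0.42 × 0.44 × 0.27 × 0.21 = 0.010478
  contamination: 0.27 × 0.14 × 0.68 × 0.19 = 0.0048838
The unnormalized weights sum to 0.015749.
P(supplier lot change | evidence) = 0.010478 / 0.015749 ≈ 0.665.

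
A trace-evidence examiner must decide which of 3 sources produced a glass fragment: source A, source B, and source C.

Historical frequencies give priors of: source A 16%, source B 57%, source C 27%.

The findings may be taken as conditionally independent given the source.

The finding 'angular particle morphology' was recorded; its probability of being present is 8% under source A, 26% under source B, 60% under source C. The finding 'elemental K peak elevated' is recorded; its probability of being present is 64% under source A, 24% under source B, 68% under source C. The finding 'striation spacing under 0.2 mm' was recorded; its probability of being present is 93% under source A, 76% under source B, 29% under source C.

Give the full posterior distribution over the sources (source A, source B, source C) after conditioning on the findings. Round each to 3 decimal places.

Multiply each prior by the joint likelihood of the evidence pattern:
  source A: 0.16 × 0.08 × 0.64 × 0.93 = 0.0076186
  source B: 0.57 × 0.26 × 0.24 × 0.76 = 0.027032
  source C: 0.27 × 0.60 × 0.68 × 0.29 = 0.031946
Normalizing constant Z = 0.0076186 + 0.027032 + 0.031946 = 0.066597.
P(source A | evidence) = 0.0076186 / 0.066597 ≈ 0.114
P(source B | evidence) = 0.027032 / 0.066597 ≈ 0.406
P(source C | evidence) = 0.031946 / 0.066597 ≈ 0.480

0.114, 0.406, 0.480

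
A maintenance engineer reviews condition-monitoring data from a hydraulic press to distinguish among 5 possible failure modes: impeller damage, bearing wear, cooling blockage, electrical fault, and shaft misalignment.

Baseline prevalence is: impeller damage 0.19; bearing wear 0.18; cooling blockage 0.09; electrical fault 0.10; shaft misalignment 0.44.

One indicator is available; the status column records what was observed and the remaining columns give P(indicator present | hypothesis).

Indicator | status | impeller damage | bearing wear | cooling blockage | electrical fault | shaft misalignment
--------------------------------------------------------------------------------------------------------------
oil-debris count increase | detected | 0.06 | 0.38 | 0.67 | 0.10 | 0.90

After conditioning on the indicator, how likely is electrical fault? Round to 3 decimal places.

For each hypothesis, the unnormalized posterior weight is prior × likelihood:
  impeller damage: 0.19 × 0.06 = 0.0114
  bearing wear: 0.18 × 0.38 = 0.0684
  cooling blockage: 0.09 × 0.67 = 0.0603
  electrical fault: 0.10 × 0.10 = 0.01
  shaft misalignment: 0.44 × 0.90 = 0.396
Normalizing constant Z = 0.0114 + 0.0684 + 0.0603 + 0.01 + 0.396 = 0.5461.
P(electrical fault | evidence) = 0.01 / 0.5461 ≈ 0.018.

0.018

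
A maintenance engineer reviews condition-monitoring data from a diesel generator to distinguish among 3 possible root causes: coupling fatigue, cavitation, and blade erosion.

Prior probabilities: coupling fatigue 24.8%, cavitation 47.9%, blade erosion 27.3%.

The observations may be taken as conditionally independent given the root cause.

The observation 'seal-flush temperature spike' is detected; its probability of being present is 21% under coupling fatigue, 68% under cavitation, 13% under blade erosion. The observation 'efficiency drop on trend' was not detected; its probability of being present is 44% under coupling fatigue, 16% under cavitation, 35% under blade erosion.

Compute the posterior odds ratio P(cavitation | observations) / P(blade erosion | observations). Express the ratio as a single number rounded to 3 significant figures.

11.9

Unnormalized posterior weight (prior times the observation likelihoods) for each of the two hypotheses (using 1 − P(present | H) for each absent observation):
  cavitation: 0.479 × 0.68 × (1 − 0.16) = 0.2736
  blade erosion: 0.273 × 0.13 × (1 − 0.35) = 0.023069
Posterior odds = 0.2736 / 0.023069 ≈ 11.9.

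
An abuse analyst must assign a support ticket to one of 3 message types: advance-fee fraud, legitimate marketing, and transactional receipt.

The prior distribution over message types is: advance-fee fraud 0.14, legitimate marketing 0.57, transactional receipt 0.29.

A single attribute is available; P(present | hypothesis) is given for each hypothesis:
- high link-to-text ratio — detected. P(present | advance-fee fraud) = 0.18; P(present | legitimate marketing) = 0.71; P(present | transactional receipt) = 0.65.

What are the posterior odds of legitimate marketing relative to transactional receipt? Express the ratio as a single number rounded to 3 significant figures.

Posterior odds equal prior odds times the likelihood ratio; only the two competing hypotheses matter.
  legitimate marketing: 0.57 × 0.71 = 0.4047
  transactional receipt: 0.29 × 0.65 = 0.1885
Odds(legitimate marketing : transactional receipt) = 0.4047 / 0.1885 ≈ 2.15.

2.15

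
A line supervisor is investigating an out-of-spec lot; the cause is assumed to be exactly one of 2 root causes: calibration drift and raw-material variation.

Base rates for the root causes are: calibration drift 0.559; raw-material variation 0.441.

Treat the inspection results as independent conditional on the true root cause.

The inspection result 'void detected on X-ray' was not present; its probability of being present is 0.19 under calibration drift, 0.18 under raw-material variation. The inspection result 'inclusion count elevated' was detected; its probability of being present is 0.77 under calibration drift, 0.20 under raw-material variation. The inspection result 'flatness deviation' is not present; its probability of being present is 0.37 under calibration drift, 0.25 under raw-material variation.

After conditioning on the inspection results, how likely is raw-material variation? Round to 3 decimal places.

0.198

By Bayes' rule with conditional independence, the unnormalized weight for each hypothesis is prior × ∏ likelihoods (using 1 − P(present | H) for each absent inspection result):
  calibration drift: 0.559 × (1 − 0.19) × 0.77 × (1 − 0.37) = 0.21965
  raw-material variation: 0.441 × (1 − 0.18) × 0.20 × (1 − 0.25) = 0.054243
Marginal likelihood of the evidence = 0.27389.
P(raw-material variation | evidence) = 0.054243 / 0.27389 ≈ 0.198.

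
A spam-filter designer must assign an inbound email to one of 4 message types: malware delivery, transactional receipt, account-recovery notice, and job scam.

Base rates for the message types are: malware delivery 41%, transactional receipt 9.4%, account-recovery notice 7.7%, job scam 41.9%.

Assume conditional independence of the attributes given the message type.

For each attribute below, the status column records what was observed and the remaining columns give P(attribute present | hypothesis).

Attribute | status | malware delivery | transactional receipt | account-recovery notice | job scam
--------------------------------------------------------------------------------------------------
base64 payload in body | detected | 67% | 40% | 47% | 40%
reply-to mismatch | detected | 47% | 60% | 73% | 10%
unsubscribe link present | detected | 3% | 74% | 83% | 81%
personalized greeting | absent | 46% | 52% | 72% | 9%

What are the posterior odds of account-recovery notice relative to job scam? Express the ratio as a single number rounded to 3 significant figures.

The normalizing constant cancels in an odds ratio, so compute prior × likelihood for the two hypotheses only (using 1 − P(present | H) for each absent attribute):
  account-recovery notice: 0.077 × 0.47 × 0.73 × 0.83 × (1 − 0.72) = 0.0061397
  job scam: 0.419 × 0.40 × 0.10 × 0.81 × (1 − 0.09) = 0.012354
Odds(account-recovery notice : job scam) = 0.0061397 / 0.012354 ≈ 0.497.

0.497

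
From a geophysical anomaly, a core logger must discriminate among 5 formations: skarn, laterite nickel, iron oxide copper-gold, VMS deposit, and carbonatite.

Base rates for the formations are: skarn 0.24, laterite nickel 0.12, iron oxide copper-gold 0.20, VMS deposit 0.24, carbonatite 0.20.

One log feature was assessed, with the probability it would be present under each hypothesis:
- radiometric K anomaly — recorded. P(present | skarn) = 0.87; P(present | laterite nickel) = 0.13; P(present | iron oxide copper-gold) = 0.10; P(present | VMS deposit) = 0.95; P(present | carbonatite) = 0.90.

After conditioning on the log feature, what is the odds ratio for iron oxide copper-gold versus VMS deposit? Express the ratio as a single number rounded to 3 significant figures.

0.0877

Posterior odds equal prior odds times the likelihood ratio; only the two competing hypotheses matter.
  iron oxide copper-gold: 0.20 × 0.10 = 0.02
  VMS deposit: 0.24 × 0.95 = 0.228
Odds(iron oxide copper-gold : VMS deposit) = 0.02 / 0.228 ≈ 0.0877.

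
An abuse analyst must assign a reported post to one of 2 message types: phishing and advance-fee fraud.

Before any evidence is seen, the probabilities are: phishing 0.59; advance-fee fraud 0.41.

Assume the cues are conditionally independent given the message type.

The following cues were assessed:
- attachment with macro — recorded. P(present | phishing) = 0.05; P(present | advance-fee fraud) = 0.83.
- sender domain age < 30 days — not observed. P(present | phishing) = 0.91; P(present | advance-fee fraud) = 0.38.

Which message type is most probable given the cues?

advance-fee fraud

Multiply each prior by the joint likelihood of the cue pattern (using 1 − P(present | H) for each absent cue):
  phishing: 0.59 × 0.05 × (1 − 0.91) = 0.002655
  advance-fee fraud: 0.41 × 0.83 × (1 − 0.38) = 0.21099
The unnormalized weights sum to 0.21364.
P(phishing | evidence) ≈ 0.002655 / 0.21364 ≈ 0.012
P(advance-fee fraud | evidence) ≈ 0.21099 / 0.21364 ≈ 0.988
The largest is 0.988, so advance-fee fraud is most probable.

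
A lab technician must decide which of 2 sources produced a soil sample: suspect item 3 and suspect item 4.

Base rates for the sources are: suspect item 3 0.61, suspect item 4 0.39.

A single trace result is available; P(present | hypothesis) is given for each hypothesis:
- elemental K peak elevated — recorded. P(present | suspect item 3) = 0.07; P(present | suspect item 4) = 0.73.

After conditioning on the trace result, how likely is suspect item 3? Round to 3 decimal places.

Multiply each prior by the likelihood of the trace result:
  suspect item 3: 0.61 × 0.07 = 0.0427
  suspect item 4: 0.39 × 0.73 = 0.2847
The unnormalized weights sum to 0.3274.
P(suspect item 3 | evidence) = 0.0427 / 0.3274 ≈ 0.130.

0.130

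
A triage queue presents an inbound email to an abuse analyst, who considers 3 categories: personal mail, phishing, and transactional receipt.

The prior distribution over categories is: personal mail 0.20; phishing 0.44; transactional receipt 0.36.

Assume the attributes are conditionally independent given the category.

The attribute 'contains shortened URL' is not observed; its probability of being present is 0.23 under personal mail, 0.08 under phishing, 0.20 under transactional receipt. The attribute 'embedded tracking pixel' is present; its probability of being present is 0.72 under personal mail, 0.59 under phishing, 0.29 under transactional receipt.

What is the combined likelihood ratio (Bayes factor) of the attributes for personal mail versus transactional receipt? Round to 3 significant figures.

Take the product of per-attribute likelihoods under each hypothesis (using 1 − P(present | H) for each absent attribute), then divide.
  personal mail: (1 − 0.23) × 0.72 = 0.5544
  transactional receipt: (1 − 0.20) × 0.29 = 0.232
Bayes factor = 0.5544 / 0.232 ≈ 2.39

2.39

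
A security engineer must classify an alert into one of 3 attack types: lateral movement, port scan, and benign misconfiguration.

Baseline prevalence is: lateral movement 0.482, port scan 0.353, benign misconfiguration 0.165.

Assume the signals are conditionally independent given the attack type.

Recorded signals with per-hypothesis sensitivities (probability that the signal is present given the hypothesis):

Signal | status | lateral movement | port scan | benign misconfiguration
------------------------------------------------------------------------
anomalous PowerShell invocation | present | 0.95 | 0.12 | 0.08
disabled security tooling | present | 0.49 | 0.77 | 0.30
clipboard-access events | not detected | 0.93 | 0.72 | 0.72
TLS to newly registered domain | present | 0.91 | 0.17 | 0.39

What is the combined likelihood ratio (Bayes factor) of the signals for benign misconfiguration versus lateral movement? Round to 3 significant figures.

0.0884

The Bayes factor is the ratio of the joint likelihoods of the signal pattern under the two hypotheses (using 1 − P(present | H) for each absent signal).
  benign misconfiguration: 0.08 × 0.30 × (1 − 0.72) × 0.39 = 0.0026208
  lateral movement: 0.95 × 0.49 × (1 − 0.93) × 0.91 = 0.029652
Bayes factor = 0.0026208 / 0.029652 ≈ 0.0884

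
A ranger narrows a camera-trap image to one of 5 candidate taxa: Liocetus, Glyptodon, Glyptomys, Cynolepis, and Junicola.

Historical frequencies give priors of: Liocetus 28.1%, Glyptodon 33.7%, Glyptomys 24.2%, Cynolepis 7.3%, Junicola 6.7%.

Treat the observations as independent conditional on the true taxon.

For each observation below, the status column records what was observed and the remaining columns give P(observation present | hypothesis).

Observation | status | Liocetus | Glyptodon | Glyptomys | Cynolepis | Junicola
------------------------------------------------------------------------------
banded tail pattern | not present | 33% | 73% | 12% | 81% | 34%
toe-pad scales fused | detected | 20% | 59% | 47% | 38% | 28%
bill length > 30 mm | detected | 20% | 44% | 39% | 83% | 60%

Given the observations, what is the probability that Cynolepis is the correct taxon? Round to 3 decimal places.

0.053

By Bayes' rule with conditional independence, the unnormalized weight for each hypothesis is prior × ∏ likelihoods (using 1 − P(present | H) for each absent observation):
  Liocetus: 0.281 × (1 − 0.33) × 0.20 × 0.20 = 0.0075308
  Glyptodon: 0.337 × (1 − 0.73) × 0.59 × 0.44 = 0.023621
  Glyptomys: 0.242 × (1 − 0.12) × 0.47 × 0.39 = 0.039036
  Cynolepis: 0.073 × (1 − 0.81) × 0.38 × 0.83 = 0.0043746
  Junicola: 0.067 × (1 − 0.34) × 0.28 × 0.60 = 0.007429
The unnormalized weights sum to 0.081991.
P(Cynolepis | evidence) = 0.0043746 / 0.081991 ≈ 0.053.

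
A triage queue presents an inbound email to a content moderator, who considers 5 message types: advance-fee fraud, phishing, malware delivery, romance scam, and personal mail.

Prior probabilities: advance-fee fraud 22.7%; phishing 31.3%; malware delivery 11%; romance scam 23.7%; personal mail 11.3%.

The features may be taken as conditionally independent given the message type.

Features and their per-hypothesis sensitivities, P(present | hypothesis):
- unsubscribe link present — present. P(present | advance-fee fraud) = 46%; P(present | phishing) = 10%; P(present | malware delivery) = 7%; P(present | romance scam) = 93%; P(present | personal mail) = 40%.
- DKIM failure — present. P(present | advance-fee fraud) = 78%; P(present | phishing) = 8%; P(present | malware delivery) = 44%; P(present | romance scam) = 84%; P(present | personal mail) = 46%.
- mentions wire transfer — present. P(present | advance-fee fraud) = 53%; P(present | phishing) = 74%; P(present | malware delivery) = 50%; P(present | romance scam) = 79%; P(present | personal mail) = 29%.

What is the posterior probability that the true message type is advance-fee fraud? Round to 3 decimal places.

Multiply each prior by the joint likelihood of the feature pattern:
  advance-fee fraud: 0.227 × 0.46 × 0.78 × 0.53 = 0.043167
  phishing: 0.313 × 0.10 × 0.08 × 0.74 = 0.001853
  malware delivery: 0.110 × 0.07 × 0.44 × 0.50 = 0.001694
  romance scam: 0.237 × 0.93 × 0.84 × 0.79 = 0.14626
  personal mail: 0.113 × 0.40 × 0.46 × 0.29 = 0.0060297
Normalizing constant Z = 0.043167 + 0.001853 + 0.001694 + 0.14626 + 0.0060297 = 0.19901.
P(advance-fee fraud | evidence) = 0.043167 / 0.19901 ≈ 0.217.

0.217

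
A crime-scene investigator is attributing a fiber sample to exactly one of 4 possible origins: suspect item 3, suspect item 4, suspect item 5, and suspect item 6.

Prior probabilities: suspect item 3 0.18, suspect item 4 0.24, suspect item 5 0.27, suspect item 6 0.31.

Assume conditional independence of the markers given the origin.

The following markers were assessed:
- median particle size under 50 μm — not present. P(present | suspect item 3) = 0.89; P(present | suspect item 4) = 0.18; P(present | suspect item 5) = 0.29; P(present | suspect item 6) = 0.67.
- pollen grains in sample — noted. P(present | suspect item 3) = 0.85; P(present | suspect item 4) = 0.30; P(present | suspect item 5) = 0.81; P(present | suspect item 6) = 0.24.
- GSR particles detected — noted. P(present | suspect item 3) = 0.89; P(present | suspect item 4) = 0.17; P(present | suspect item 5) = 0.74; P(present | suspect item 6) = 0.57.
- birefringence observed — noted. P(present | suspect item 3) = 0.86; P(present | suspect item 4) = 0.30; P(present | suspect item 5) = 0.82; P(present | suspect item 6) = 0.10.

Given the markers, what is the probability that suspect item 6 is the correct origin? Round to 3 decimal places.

Multiply each prior by the joint likelihood of the marker pattern (using 1 − P(present | H) for each absent marker):
  suspect item 3: 0.18 × (1 − 0.89) × 0.85 × 0.89 × 0.86 = 0.012882
  suspect item 4: 0.24 × (1 − 0.18) × 0.30 × 0.17 × 0.30 = 0.003011
  suspect item 5: 0.27 × (1 − 0.29) × 0.81 × 0.74 × 0.82 = 0.094222
  suspect item 6: 0.31 × (1 − 0.67) × 0.24 × 0.57 × 0.10 = 0.0013995
Normalizing constant Z = 0.012882 + 0.003011 + 0.094222 + 0.0013995 = 0.11151.
P(suspect item 6 | evidence) = 0.0013995 / 0.11151 ≈ 0.013.

0.013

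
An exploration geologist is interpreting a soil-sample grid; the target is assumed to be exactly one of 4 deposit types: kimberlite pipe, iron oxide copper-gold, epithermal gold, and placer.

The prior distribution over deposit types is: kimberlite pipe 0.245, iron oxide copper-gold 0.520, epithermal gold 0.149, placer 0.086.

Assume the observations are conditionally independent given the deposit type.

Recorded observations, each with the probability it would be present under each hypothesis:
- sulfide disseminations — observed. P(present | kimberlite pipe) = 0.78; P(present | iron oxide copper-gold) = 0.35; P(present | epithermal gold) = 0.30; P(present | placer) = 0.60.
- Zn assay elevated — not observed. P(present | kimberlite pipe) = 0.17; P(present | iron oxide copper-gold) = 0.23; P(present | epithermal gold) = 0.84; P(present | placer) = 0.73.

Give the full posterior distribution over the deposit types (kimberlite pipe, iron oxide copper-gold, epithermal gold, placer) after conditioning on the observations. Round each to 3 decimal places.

0.496, 0.438, 0.022, 0.044

By Bayes' rule with conditional independence, the unnormalized weight for each hypothesis is prior × ∏ likelihoods (using 1 − P(present | H) for each absent observation):
  kimberlite pipe: 0.245 × 0.78 × (1 − 0.17) = 0.15861
  iron oxide copper-gold: 0.520 × 0.35 × (1 − 0.23) = 0.14014
  epithermal gold: 0.149 × 0.30 × (1 − 0.84) = 0.007152
  placer: 0.086 × 0.60 × (1 − 0.73) = 0.013932
The unnormalized weights sum to 0.31984.
P(kimberlite pipe | evidence) = 0.15861 / 0.31984 ≈ 0.496
P(iron oxide copper-gold | evidence) = 0.14014 / 0.31984 ≈ 0.438
P(epithermal gold | evidence) = 0.007152 / 0.31984 ≈ 0.022
P(placer | evidence) = 0.013932 / 0.31984 ≈ 0.044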